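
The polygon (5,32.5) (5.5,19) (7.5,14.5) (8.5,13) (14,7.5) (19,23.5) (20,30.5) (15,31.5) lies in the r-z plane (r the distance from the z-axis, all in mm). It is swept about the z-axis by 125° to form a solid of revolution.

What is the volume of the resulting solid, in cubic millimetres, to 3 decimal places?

Profile (r,z), 8 vertices: (5,32.5) (5.5,19) (7.5,14.5) (8.5,13) (14,7.5) (19,23.5) (20,30.5) (15,31.5)
edge 0: (5,32.5)→(5.5,19)  cross = 5·19 − 5.5·32.5 = -83.7500; (r_i+r_j)·cross = 10.5·-83.7500 = -879.3750
edge 1: (5.5,19)→(7.5,14.5)  cross = 5.5·14.5 − 7.5·19 = -62.7500; (r_i+r_j)·cross = 13·-62.7500 = -815.7500
edge 2: (7.5,14.5)→(8.5,13)  cross = 7.5·13 − 8.5·14.5 = -25.7500; (r_i+r_j)·cross = 16·-25.7500 = -412.0000
edge 3: (8.5,13)→(14,7.5)  cross = 8.5·7.5 − 14·13 = -118.2500; (r_i+r_j)·cross = 22.5·-118.2500 = -2660.6250
edge 4: (14,7.5)→(19,23.5)  cross = 14·23.5 − 19·7.5 = 186.5000; (r_i+r_j)·cross = 33·186.5000 = 6154.5000
edge 5: (19,23.5)→(20,30.5)  cross = 19·30.5 − 20·23.5 = 109.5000; (r_i+r_j)·cross = 39·109.5000 = 4270.5000
edge 6: (20,30.5)→(15,31.5)  cross = 20·31.5 − 15·30.5 = 172.5000; (r_i+r_j)·cross = 35·172.5000 = 6037.5000
edge 7: (15,31.5)→(5,32.5)  cross = 15·32.5 − 5·31.5 = 330.0000; (r_i+r_j)·cross = 20·330.0000 = 6600.0000
Σcross = 508.0000 → A = |Σcross|/2 = 254.0000 mm²
Σ(r_i+r_j)·cross = 18294.7500 → first moment M = |Σ|/6 = 3049.1250
R_c = M/A = 3049.1250/254.0000 = 12.0044 mm
θ = 125° = 2.181662 rad
V = θ·R_c·A = 2.181662·12.0044·254.0000 = 6652.159 mm³

Volume = 6652.159 mm³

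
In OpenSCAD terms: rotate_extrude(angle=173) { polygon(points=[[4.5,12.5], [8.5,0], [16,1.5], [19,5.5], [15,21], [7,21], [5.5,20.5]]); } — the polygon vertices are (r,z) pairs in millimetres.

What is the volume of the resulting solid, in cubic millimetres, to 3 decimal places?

Volume = 7843.257 mm³

Profile (r,z), 7 vertices: (4.5,12.5) (8.5,0) (16,1.5) (19,5.5) (15,21) (7,21) (5.5,20.5)
edge 0: (4.5,12.5)→(8.5,0)  cross = 4.5·0 − 8.5·12.5 = -106.2500; (r_i+r_j)·cross = 13·-106.2500 = -1381.2500
edge 1: (8.5,0)→(16,1.5)  cross = 8.5·1.5 − 16·0 = 12.7500; (r_i+r_j)·cross = 24.5·12.7500 = 312.3750
edge 2: (16,1.5)→(19,5.5)  cross = 16·5.5 − 19·1.5 = 59.5000; (r_i+r_j)·cross = 35·59.5000 = 2082.5000
edge 3: (19,5.5)→(15,21)  cross = 19·21 − 15·5.5 = 316.5000; (r_i+r_j)·cross = 34·316.5000 = 10761.0000
edge 4: (15,21)→(7,21)  cross = 15·21 − 7·21 = 168.0000; (r_i+r_j)·cross = 22·168.0000 = 3696.0000
edge 5: (7,21)→(5.5,20.5)  cross = 7·20.5 − 5.5·21 = 28.0000; (r_i+r_j)·cross = 12.5·28.0000 = 350.0000
edge 6: (5.5,20.5)→(4.5,12.5)  cross = 5.5·12.5 − 4.5·20.5 = -23.5000; (r_i+r_j)·cross = 10·-23.5000 = -235.0000
Σcross = 455.0000 → A = |Σcross|/2 = 227.5000 mm²
Σ(r_i+r_j)·cross = 15585.6250 → first moment M = |Σ|/6 = 2597.6042
R_c = M/A = 2597.6042/227.5000 = 11.4180 mm
θ = 173° = 3.019420 rad
V = θ·R_c·A = 3.019420·11.4180·227.5000 = 7843.257 mm³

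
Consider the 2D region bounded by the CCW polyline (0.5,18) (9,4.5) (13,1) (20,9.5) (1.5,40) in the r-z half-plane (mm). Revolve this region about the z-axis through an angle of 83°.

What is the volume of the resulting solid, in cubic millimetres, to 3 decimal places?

Profile (r,z), 5 vertices: (0.5,18) (9,4.5) (13,1) (20,9.5) (1.5,40)
edge 0: (0.5,18)→(9,4.5)  cross = 0.5·4.5 − 9·18 = -159.7500; (r_i+r_j)·cross = 9.5·-159.7500 = -1517.6250
edge 1: (9,4.5)→(13,1)  cross = 9·1 − 13·4.5 = -49.5000; (r_i+r_j)·cross = 22·-49.5000 = -1089.0000
edge 2: (13,1)→(20,9.5)  cross = 13·9.5 − 20·1 = 103.5000; (r_i+r_j)·cross = 33·103.5000 = 3415.5000
edge 3: (20,9.5)→(1.5,40)  cross = 20·40 − 1.5·9.5 = 785.7500; (r_i+r_j)·cross = 21.5·785.7500 = 16893.6250
edge 4: (1.5,40)→(0.5,18)  cross = 1.5·18 − 0.5·40 = 7.0000; (r_i+r_j)·cross = 2·7.0000 = 14.0000
Σcross = 687.0000 → A = |Σcross|/2 = 343.5000 mm²
Σ(r_i+r_j)·cross = 17716.5000 → first moment M = |Σ|/6 = 2952.7500
R_c = M/A = 2952.7500/343.5000 = 8.5961 mm
θ = 83° = 1.448623 rad
V = θ·R_c·A = 1.448623·8.5961·343.5000 = 4277.422 mm³

Volume = 4277.422 mm³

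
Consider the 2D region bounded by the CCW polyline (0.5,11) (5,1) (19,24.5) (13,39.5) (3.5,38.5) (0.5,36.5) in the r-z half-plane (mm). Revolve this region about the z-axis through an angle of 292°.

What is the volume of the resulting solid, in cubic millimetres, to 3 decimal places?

Volume = 19032.043 mm³

Profile (r,z), 6 vertices: (0.5,11) (5,1) (19,24.5) (13,39.5) (3.5,38.5) (0.5,36.5)
edge 0: (0.5,11)→(5,1)  cross = 0.5·1 − 5·11 = -54.5000; (r_i+r_j)·cross = 5.5·-54.5000 = -299.7500
edge 1: (5,1)→(19,24.5)  cross = 5·24.5 − 19·1 = 103.5000; (r_i+r_j)·cross = 24·103.5000 = 2484.0000
edge 2: (19,24.5)→(13,39.5)  cross = 19·39.5 − 13·24.5 = 432.0000; (r_i+r_j)·cross = 32·432.0000 = 13824.0000
edge 3: (13,39.5)→(3.5,38.5)  cross = 13·38.5 − 3.5·39.5 = 362.2500; (r_i+r_j)·cross = 16.5·362.2500 = 5977.1250
edge 4: (3.5,38.5)→(0.5,36.5)  cross = 3.5·36.5 − 0.5·38.5 = 108.5000; (r_i+r_j)·cross = 4·108.5000 = 434.0000
edge 5: (0.5,36.5)→(0.5,11)  cross = 0.5·11 − 0.5·36.5 = -12.7500; (r_i+r_j)·cross = 1·-12.7500 = -12.7500
Σcross = 939.0000 → A = |Σcross|/2 = 469.5000 mm²
Σ(r_i+r_j)·cross = 22406.6250 → first moment M = |Σ|/6 = 3734.4375
R_c = M/A = 3734.4375/469.5000 = 7.9541 mm
θ = 292° = 5.096361 rad
V = θ·R_c·A = 5.096361·7.9541·469.5000 = 19032.043 mm³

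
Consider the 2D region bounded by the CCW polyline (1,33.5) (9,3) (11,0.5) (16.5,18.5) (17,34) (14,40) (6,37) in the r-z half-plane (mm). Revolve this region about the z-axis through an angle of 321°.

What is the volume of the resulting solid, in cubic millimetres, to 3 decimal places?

Volume = 21573.503 mm³

Profile (r,z), 7 vertices: (1,33.5) (9,3) (11,0.5) (16.5,18.5) (17,34) (14,40) (6,37)
edge 0: (1,33.5)→(9,3)  cross = 1·3 − 9·33.5 = -298.5000; (r_i+r_j)·cross = 10·-298.5000 = -2985.0000
edge 1: (9,3)→(11,0.5)  cross = 9·0.5 − 11·3 = -28.5000; (r_i+r_j)·cross = 20·-28.5000 = -570.0000
edge 2: (11,0.5)→(16.5,18.5)  cross = 11·18.5 − 16.5·0.5 = 195.2500; (r_i+r_j)·cross = 27.5·195.2500 = 5369.3750
edge 3: (16.5,18.5)→(17,34)  cross = 16.5·34 − 17·18.5 = 246.5000; (r_i+r_j)·cross = 33.5·246.5000 = 8257.7500
edge 4: (17,34)→(14,40)  cross = 17·40 − 14·34 = 204.0000; (r_i+r_j)·cross = 31·204.0000 = 6324.0000
edge 5: (14,40)→(6,37)  cross = 14·37 − 6·40 = 278.0000; (r_i+r_j)·cross = 20·278.0000 = 5560.0000
edge 6: (6,37)→(1,33.5)  cross = 6·33.5 − 1·37 = 164.0000; (r_i+r_j)·cross = 7·164.0000 = 1148.0000
Σcross = 760.7500 → A = |Σcross|/2 = 380.3750 mm²
Σ(r_i+r_j)·cross = 23104.1250 → first moment M = |Σ|/6 = 3850.6875
R_c = M/A = 3850.6875/380.3750 = 10.1234 mm
θ = 321° = 5.602507 rad
V = θ·R_c·A = 5.602507·10.1234·380.3750 = 21573.503 mm³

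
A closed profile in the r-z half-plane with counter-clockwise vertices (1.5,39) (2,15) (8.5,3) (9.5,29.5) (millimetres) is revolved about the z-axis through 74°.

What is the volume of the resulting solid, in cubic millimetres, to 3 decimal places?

Profile (r,z), 4 vertices: (1.5,39) (2,15) (8.5,3) (9.5,29.5)
edge 0: (1.5,39)→(2,15)  cross = 1.5·15 − 2·39 = -55.5000; (r_i+r_j)·cross = 3.5·-55.5000 = -194.2500
edge 1: (2,15)→(8.5,3)  cross = 2·3 − 8.5·15 = -121.5000; (r_i+r_j)·cross = 10.5·-121.5000 = -1275.7500
edge 2: (8.5,3)→(9.5,29.5)  cross = 8.5·29.5 − 9.5·3 = 222.2500; (r_i+r_j)·cross = 18·222.2500 = 4000.5000
edge 3: (9.5,29.5)→(1.5,39)  cross = 9.5·39 − 1.5·29.5 = 326.2500; (r_i+r_j)·cross = 11·326.2500 = 3588.7500
Σcross = 371.5000 → A = |Σcross|/2 = 185.7500 mm²
Σ(r_i+r_j)·cross = 6119.2500 → first moment M = |Σ|/6 = 1019.8750
R_c = M/A = 1019.8750/185.7500 = 5.4906 mm
θ = 74° = 1.291544 rad
V = θ·R_c·A = 1.291544·5.4906·185.7500 = 1317.213 mm³

Volume = 1317.213 mm³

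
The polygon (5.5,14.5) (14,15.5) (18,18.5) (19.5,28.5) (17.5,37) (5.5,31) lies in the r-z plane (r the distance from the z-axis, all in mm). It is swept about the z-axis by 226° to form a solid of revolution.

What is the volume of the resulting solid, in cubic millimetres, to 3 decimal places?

Volume = 11710.890 mm³

Profile (r,z), 6 vertices: (5.5,14.5) (14,15.5) (18,18.5) (19.5,28.5) (17.5,37) (5.5,31)
edge 0: (5.5,14.5)→(14,15.5)  cross = 5.5·15.5 − 14·14.5 = -117.7500; (r_i+r_j)·cross = 19.5·-117.7500 = -2296.1250
edge 1: (14,15.5)→(18,18.5)  cross = 14·18.5 − 18·15.5 = -20.0000; (r_i+r_j)·cross = 32·-20.0000 = -640.0000
edge 2: (18,18.5)→(19.5,28.5)  cross = 18·28.5 − 19.5·18.5 = 152.2500; (r_i+r_j)·cross = 37.5·152.2500 = 5709.3750
edge 3: (19.5,28.5)→(17.5,37)  cross = 19.5·37 − 17.5·28.5 = 222.7500; (r_i+r_j)·cross = 37·222.7500 = 8241.7500
edge 4: (17.5,37)→(5.5,31)  cross = 17.5·31 − 5.5·37 = 339.0000; (r_i+r_j)·cross = 23·339.0000 = 7797.0000
edge 5: (5.5,31)→(5.5,14.5)  cross = 5.5·14.5 − 5.5·31 = -90.7500; (r_i+r_j)·cross = 11·-90.7500 = -998.2500
Σcross = 485.5000 → A = |Σcross|/2 = 242.7500 mm²
Σ(r_i+r_j)·cross = 17813.7500 → first moment M = |Σ|/6 = 2968.9583
R_c = M/A = 2968.9583/242.7500 = 12.2305 mm
θ = 226° = 3.944444 rad
V = θ·R_c·A = 3.944444·12.2305·242.7500 = 11710.890 mm³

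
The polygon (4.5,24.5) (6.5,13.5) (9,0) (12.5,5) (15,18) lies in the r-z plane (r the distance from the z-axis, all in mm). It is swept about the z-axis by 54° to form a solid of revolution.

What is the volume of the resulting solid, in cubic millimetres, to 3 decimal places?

Profile (r,z), 5 vertices: (4.5,24.5) (6.5,13.5) (9,0) (12.5,5) (15,18)
edge 0: (4.5,24.5)→(6.5,13.5)  cross = 4.5·13.5 − 6.5·24.5 = -98.5000; (r_i+r_j)·cross = 11·-98.5000 = -1083.5000
edge 1: (6.5,13.5)→(9,0)  cross = 6.5·0 − 9·13.5 = -121.5000; (r_i+r_j)·cross = 15.5·-121.5000 = -1883.2500
edge 2: (9,0)→(12.5,5)  cross = 9·5 − 12.5·0 = 45.0000; (r_i+r_j)·cross = 21.5·45.0000 = 967.5000
edge 3: (12.5,5)→(15,18)  cross = 12.5·18 − 15·5 = 150.0000; (r_i+r_j)·cross = 27.5·150.0000 = 4125.0000
edge 4: (15,18)→(4.5,24.5)  cross = 15·24.5 − 4.5·18 = 286.5000; (r_i+r_j)·cross = 19.5·286.5000 = 5586.7500
Σcross = 261.5000 → A = |Σcross|/2 = 130.7500 mm²
Σ(r_i+r_j)·cross = 7712.5000 → first moment M = |Σ|/6 = 1285.4167
R_c = M/A = 1285.4167/130.7500 = 9.8311 mm
θ = 54° = 0.942478 rad
V = θ·R_c·A = 0.942478·9.8311·130.7500 = 1211.477 mm³

Volume = 1211.477 mm³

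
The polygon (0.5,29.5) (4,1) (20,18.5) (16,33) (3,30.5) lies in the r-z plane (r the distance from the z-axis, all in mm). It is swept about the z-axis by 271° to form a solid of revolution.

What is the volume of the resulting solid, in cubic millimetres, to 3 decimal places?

Profile (r,z), 5 vertices: (0.5,29.5) (4,1) (20,18.5) (16,33) (3,30.5)
edge 0: (0.5,29.5)→(4,1)  cross = 0.5·1 − 4·29.5 = -117.5000; (r_i+r_j)·cross = 4.5·-117.5000 = -528.7500
edge 1: (4,1)→(20,18.5)  cross = 4·18.5 − 20·1 = 54.0000; (r_i+r_j)·cross = 24·54.0000 = 1296.0000
edge 2: (20,18.5)→(16,33)  cross = 20·33 − 16·18.5 = 364.0000; (r_i+r_j)·cross = 36·364.0000 = 13104.0000
edge 3: (16,33)→(3,30.5)  cross = 16·30.5 − 3·33 = 389.0000; (r_i+r_j)·cross = 19·389.0000 = 7391.0000
edge 4: (3,30.5)→(0.5,29.5)  cross = 3·29.5 − 0.5·30.5 = 73.2500; (r_i+r_j)·cross = 3.5·73.2500 = 256.3750
Σcross = 762.7500 → A = |Σcross|/2 = 381.3750 mm²
Σ(r_i+r_j)·cross = 21518.6250 → first moment M = |Σ|/6 = 3586.4375
R_c = M/A = 3586.4375/381.3750 = 9.4040 mm
θ = 271° = 4.729842 rad
V = θ·R_c·A = 4.729842·9.4040·381.3750 = 16963.284 mm³

Volume = 16963.284 mm³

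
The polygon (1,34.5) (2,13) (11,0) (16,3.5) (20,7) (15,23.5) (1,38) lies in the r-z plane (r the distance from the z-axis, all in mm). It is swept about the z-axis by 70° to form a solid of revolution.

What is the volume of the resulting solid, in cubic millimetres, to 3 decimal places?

Profile (r,z), 7 vertices: (1,34.5) (2,13) (11,0) (16,3.5) (20,7) (15,23.5) (1,38)
edge 0: (1,34.5)→(2,13)  cross = 1·13 − 2·34.5 = -56.0000; (r_i+r_j)·cross = 3·-56.0000 = -168.0000
edge 1: (2,13)→(11,0)  cross = 2·0 − 11·13 = -143.0000; (r_i+r_j)·cross = 13·-143.0000 = -1859.0000
edge 2: (11,0)→(16,3.5)  cross = 11·3.5 − 16·0 = 38.5000; (r_i+r_j)·cross = 27·38.5000 = 1039.5000
edge 3: (16,3.5)→(20,7)  cross = 16·7 − 20·3.5 = 42.0000; (r_i+r_j)·cross = 36·42.0000 = 1512.0000
edge 4: (20,7)→(15,23.5)  cross = 20·23.5 − 15·7 = 365.0000; (r_i+r_j)·cross = 35·365.0000 = 12775.0000
edge 5: (15,23.5)→(1,38)  cross = 15·38 − 1·23.5 = 546.5000; (r_i+r_j)·cross = 16·546.5000 = 8744.0000
edge 6: (1,38)→(1,34.5)  cross = 1·34.5 − 1·38 = -3.5000; (r_i+r_j)·cross = 2·-3.5000 = -7.0000
Σcross = 789.5000 → A = |Σcross|/2 = 394.7500 mm²
Σ(r_i+r_j)·cross = 22036.5000 → first moment M = |Σ|/6 = 3672.7500
R_c = M/A = 3672.7500/394.7500 = 9.3040 mm
θ = 70° = 1.221730 rad
V = θ·R_c·A = 1.221730·9.3040·394.7500 = 4487.111 mm³

Volume = 4487.111 mm³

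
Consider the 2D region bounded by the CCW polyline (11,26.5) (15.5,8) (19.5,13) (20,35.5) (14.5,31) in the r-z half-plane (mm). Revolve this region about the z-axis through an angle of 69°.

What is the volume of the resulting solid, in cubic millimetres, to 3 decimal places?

Volume = 2980.084 mm³

Profile (r,z), 5 vertices: (11,26.5) (15.5,8) (19.5,13) (20,35.5) (14.5,31)
edge 0: (11,26.5)→(15.5,8)  cross = 11·8 − 15.5·26.5 = -322.7500; (r_i+r_j)·cross = 26.5·-322.7500 = -8552.8750
edge 1: (15.5,8)→(19.5,13)  cross = 15.5·13 − 19.5·8 = 45.5000; (r_i+r_j)·cross = 35·45.5000 = 1592.5000
edge 2: (19.5,13)→(20,35.5)  cross = 19.5·35.5 − 20·13 = 432.2500; (r_i+r_j)·cross = 39.5·432.2500 = 17073.8750
edge 3: (20,35.5)→(14.5,31)  cross = 20·31 − 14.5·35.5 = 105.2500; (r_i+r_j)·cross = 34.5·105.2500 = 3631.1250
edge 4: (14.5,31)→(11,26.5)  cross = 14.5·26.5 − 11·31 = 43.2500; (r_i+r_j)·cross = 25.5·43.2500 = 1102.8750
Σcross = 303.5000 → A = |Σcross|/2 = 151.7500 mm²
Σ(r_i+r_j)·cross = 14847.5000 → first moment M = |Σ|/6 = 2474.5833
R_c = M/A = 2474.5833/151.7500 = 16.3070 mm
θ = 69° = 1.204277 rad
V = θ·R_c·A = 1.204277·16.3070·151.7500 = 2980.084 mm³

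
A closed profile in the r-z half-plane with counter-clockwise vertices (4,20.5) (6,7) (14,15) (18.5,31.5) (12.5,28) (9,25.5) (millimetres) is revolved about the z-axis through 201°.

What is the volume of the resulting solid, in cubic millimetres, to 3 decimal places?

Profile (r,z), 6 vertices: (4,20.5) (6,7) (14,15) (18.5,31.5) (12.5,28) (9,25.5)
edge 0: (4,20.5)→(6,7)  cross = 4·7 − 6·20.5 = -95.0000; (r_i+r_j)·cross = 10·-95.0000 = -950.0000
edge 1: (6,7)→(14,15)  cross = 6·15 − 14·7 = -8.0000; (r_i+r_j)·cross = 20·-8.0000 = -160.0000
edge 2: (14,15)→(18.5,31.5)  cross = 14·31.5 − 18.5·15 = 163.5000; (r_i+r_j)·cross = 32.5·163.5000 = 5313.7500
edge 3: (18.5,31.5)→(12.5,28)  cross = 18.5·28 − 12.5·31.5 = 124.2500; (r_i+r_j)·cross = 31·124.2500 = 3851.7500
edge 4: (12.5,28)→(9,25.5)  cross = 12.5·25.5 − 9·28 = 66.7500; (r_i+r_j)·cross = 21.5·66.7500 = 1435.1250
edge 5: (9,25.5)→(4,20.5)  cross = 9·20.5 − 4·25.5 = 82.5000; (r_i+r_j)·cross = 13·82.5000 = 1072.5000
Σcross = 334.0000 → A = |Σcross|/2 = 167.0000 mm²
Σ(r_i+r_j)·cross = 10563.1250 → first moment M = |Σ|/6 = 1760.5208
R_c = M/A = 1760.5208/167.0000 = 10.5420 mm
θ = 201° = 3.508112 rad
V = θ·R_c·A = 3.508112·10.5420·167.0000 = 6176.104 mm³

Volume = 6176.104 mm³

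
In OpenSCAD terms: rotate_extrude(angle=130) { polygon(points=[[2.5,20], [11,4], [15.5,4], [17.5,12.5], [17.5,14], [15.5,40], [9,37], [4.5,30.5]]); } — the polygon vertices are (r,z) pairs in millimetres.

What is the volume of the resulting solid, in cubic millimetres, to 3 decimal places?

Volume = 9232.457 mm³

Profile (r,z), 8 vertices: (2.5,20) (11,4) (15.5,4) (17.5,12.5) (17.5,14) (15.5,40) (9,37) (4.5,30.5)
edge 0: (2.5,20)→(11,4)  cross = 2.5·4 − 11·20 = -210.0000; (r_i+r_j)·cross = 13.5·-210.0000 = -2835.0000
edge 1: (11,4)→(15.5,4)  cross = 11·4 − 15.5·4 = -18.0000; (r_i+r_j)·cross = 26.5·-18.0000 = -477.0000
edge 2: (15.5,4)→(17.5,12.5)  cross = 15.5·12.5 − 17.5·4 = 123.7500; (r_i+r_j)·cross = 33·123.7500 = 4083.7500
edge 3: (17.5,12.5)→(17.5,14)  cross = 17.5·14 − 17.5·12.5 = 26.2500; (r_i+r_j)·cross = 35·26.2500 = 918.7500
edge 4: (17.5,14)→(15.5,40)  cross = 17.5·40 − 15.5·14 = 483.0000; (r_i+r_j)·cross = 33·483.0000 = 15939.0000
edge 5: (15.5,40)→(9,37)  cross = 15.5·37 − 9·40 = 213.5000; (r_i+r_j)·cross = 24.5·213.5000 = 5230.7500
edge 6: (9,37)→(4.5,30.5)  cross = 9·30.5 − 4.5·37 = 108.0000; (r_i+r_j)·cross = 13.5·108.0000 = 1458.0000
edge 7: (4.5,30.5)→(2.5,20)  cross = 4.5·20 − 2.5·30.5 = 13.7500; (r_i+r_j)·cross = 7·13.7500 = 96.2500
Σcross = 740.2500 → A = |Σcross|/2 = 370.1250 mm²
Σ(r_i+r_j)·cross = 24414.5000 → first moment M = |Σ|/6 = 4069.0833
R_c = M/A = 4069.0833/370.1250 = 10.9938 mm
θ = 130° = 2.268928 rad
V = θ·R_c·A = 2.268928·10.9938·370.1250 = 9232.457 mm³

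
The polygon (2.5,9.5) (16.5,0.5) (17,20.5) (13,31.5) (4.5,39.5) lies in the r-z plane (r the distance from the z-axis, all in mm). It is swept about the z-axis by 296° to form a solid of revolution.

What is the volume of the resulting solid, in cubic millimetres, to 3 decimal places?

Profile (r,z), 5 vertices: (2.5,9.5) (16.5,0.5) (17,20.5) (13,31.5) (4.5,39.5)
edge 0: (2.5,9.5)→(16.5,0.5)  cross = 2.5·0.5 − 16.5·9.5 = -155.5000; (r_i+r_j)·cross = 19·-155.5000 = -2954.5000
edge 1: (16.5,0.5)→(17,20.5)  cross = 16.5·20.5 − 17·0.5 = 329.7500; (r_i+r_j)·cross = 33.5·329.7500 = 11046.6250
edge 2: (17,20.5)→(13,31.5)  cross = 17·31.5 − 13·20.5 = 269.0000; (r_i+r_j)·cross = 30·269.0000 = 8070.0000
edge 3: (13,31.5)→(4.5,39.5)  cross = 13·39.5 − 4.5·31.5 = 371.7500; (r_i+r_j)·cross = 17.5·371.7500 = 6505.6250
edge 4: (4.5,39.5)→(2.5,9.5)  cross = 4.5·9.5 − 2.5·39.5 = -56.0000; (r_i+r_j)·cross = 7·-56.0000 = -392.0000
Σcross = 759.0000 → A = |Σcross|/2 = 379.5000 mm²
Σ(r_i+r_j)·cross = 22275.7500 → first moment M = |Σ|/6 = 3712.6250
R_c = M/A = 3712.6250/379.5000 = 9.7829 mm
θ = 296° = 5.166175 rad
V = θ·R_c·A = 5.166175·9.7829·379.5000 = 19180.069 mm³

Volume = 19180.069 mm³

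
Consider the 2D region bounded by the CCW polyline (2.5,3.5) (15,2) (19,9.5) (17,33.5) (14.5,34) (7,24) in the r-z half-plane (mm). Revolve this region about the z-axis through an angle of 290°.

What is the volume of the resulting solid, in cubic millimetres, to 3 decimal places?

Profile (r,z), 6 vertices: (2.5,3.5) (15,2) (19,9.5) (17,33.5) (14.5,34) (7,24)
edge 0: (2.5,3.5)→(15,2)  cross = 2.5·2 − 15·3.5 = -47.5000; (r_i+r_j)·cross = 17.5·-47.5000 = -831.2500
edge 1: (15,2)→(19,9.5)  cross = 15·9.5 − 19·2 = 104.5000; (r_i+r_j)·cross = 34·104.5000 = 3553.0000
edge 2: (19,9.5)→(17,33.5)  cross = 19·33.5 − 17·9.5 = 475.0000; (r_i+r_j)·cross = 36·475.0000 = 17100.0000
edge 3: (17,33.5)→(14.5,34)  cross = 17·34 − 14.5·33.5 = 92.2500; (r_i+r_j)·cross = 31.5·92.2500 = 2905.8750
edge 4: (14.5,34)→(7,24)  cross = 14.5·24 − 7·34 = 110.0000; (r_i+r_j)·cross = 21.5·110.0000 = 2365.0000
edge 5: (7,24)→(2.5,3.5)  cross = 7·3.5 − 2.5·24 = -35.5000; (r_i+r_j)·cross = 9.5·-35.5000 = -337.2500
Σcross = 698.7500 → A = |Σcross|/2 = 349.3750 mm²
Σ(r_i+r_j)·cross = 24755.3750 → first moment M = |Σ|/6 = 4125.8958
R_c = M/A = 4125.8958/349.3750 = 11.8094 mm
θ = 290° = 5.061455 rad
V = θ·R_c·A = 5.061455·11.8094·349.3750 = 20883.035 mm³

Volume = 20883.035 mm³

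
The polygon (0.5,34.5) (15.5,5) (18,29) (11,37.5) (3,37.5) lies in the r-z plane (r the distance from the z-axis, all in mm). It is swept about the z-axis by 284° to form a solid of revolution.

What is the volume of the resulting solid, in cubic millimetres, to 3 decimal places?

Volume = 15157.593 mm³

Profile (r,z), 5 vertices: (0.5,34.5) (15.5,5) (18,29) (11,37.5) (3,37.5)
edge 0: (0.5,34.5)→(15.5,5)  cross = 0.5·5 − 15.5·34.5 = -532.2500; (r_i+r_j)·cross = 16·-532.2500 = -8516.0000
edge 1: (15.5,5)→(18,29)  cross = 15.5·29 − 18·5 = 359.5000; (r_i+r_j)·cross = 33.5·359.5000 = 12043.2500
edge 2: (18,29)→(11,37.5)  cross = 18·37.5 − 11·29 = 356.0000; (r_i+r_j)·cross = 29·356.0000 = 10324.0000
edge 3: (11,37.5)→(3,37.5)  cross = 11·37.5 − 3·37.5 = 300.0000; (r_i+r_j)·cross = 14·300.0000 = 4200.0000
edge 4: (3,37.5)→(0.5,34.5)  cross = 3·34.5 − 0.5·37.5 = 84.7500; (r_i+r_j)·cross = 3.5·84.7500 = 296.6250
Σcross = 568.0000 → A = |Σcross|/2 = 284.0000 mm²
Σ(r_i+r_j)·cross = 18347.8750 → first moment M = |Σ|/6 = 3057.9792
R_c = M/A = 3057.9792/284.0000 = 10.7675 mm
θ = 284° = 4.956735 rad
V = θ·R_c·A = 4.956735·10.7675·284.0000 = 15157.593 mm³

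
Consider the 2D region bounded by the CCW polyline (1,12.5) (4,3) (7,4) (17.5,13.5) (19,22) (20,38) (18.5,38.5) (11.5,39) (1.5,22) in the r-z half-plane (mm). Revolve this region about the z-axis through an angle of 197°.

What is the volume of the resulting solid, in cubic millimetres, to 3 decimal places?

Profile (r,z), 9 vertices: (1,12.5) (4,3) (7,4) (17.5,13.5) (19,22) (20,38) (18.5,38.5) (11.5,39) (1.5,22)
edge 0: (1,12.5)→(4,3)  cross = 1·3 − 4·12.5 = -47.0000; (r_i+r_j)·cross = 5·-47.0000 = -235.0000
edge 1: (4,3)→(7,4)  cross = 4·4 − 7·3 = -5.0000; (r_i+r_j)·cross = 11·-5.0000 = -55.0000
edge 2: (7,4)→(17.5,13.5)  cross = 7·13.5 − 17.5·4 = 24.5000; (r_i+r_j)·cross = 24.5·24.5000 = 600.2500
edge 3: (17.5,13.5)→(19,22)  cross = 17.5·22 − 19·13.5 = 128.5000; (r_i+r_j)·cross = 36.5·128.5000 = 4690.2500
edge 4: (19,22)→(20,38)  cross = 19·38 − 20·22 = 282.0000; (r_i+r_j)·cross = 39·282.0000 = 10998.0000
edge 5: (20,38)→(18.5,38.5)  cross = 20·38.5 − 18.5·38 = 67.0000; (r_i+r_j)·cross = 38.5·67.0000 = 2579.5000
edge 6: (18.5,38.5)→(11.5,39)  cross = 18.5·39 − 11.5·38.5 = 278.7500; (r_i+r_j)·cross = 30·278.7500 = 8362.5000
edge 7: (11.5,39)→(1.5,22)  cross = 11.5·22 − 1.5·39 = 194.5000; (r_i+r_j)·cross = 13·194.5000 = 2528.5000
edge 8: (1.5,22)→(1,12.5)  cross = 1.5·12.5 − 1·22 = -3.2500; (r_i+r_j)·cross = 2.5·-3.2500 = -8.1250
Σcross = 920.0000 → A = |Σcross|/2 = 460.0000 mm²
Σ(r_i+r_j)·cross = 29460.8750 → first moment M = |Σ|/6 = 4910.1458
R_c = M/A = 4910.1458/460.0000 = 10.6742 mm
θ = 197° = 3.438299 rad
V = θ·R_c·A = 3.438299·10.6742·460.0000 = 16882.548 mm³

Volume = 16882.548 mm³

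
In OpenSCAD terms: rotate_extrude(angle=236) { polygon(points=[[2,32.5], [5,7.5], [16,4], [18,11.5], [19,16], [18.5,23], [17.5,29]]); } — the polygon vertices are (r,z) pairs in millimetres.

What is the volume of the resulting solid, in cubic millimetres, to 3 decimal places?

Volume = 16007.804 mm³

Profile (r,z), 7 vertices: (2,32.5) (5,7.5) (16,4) (18,11.5) (19,16) (18.5,23) (17.5,29)
edge 0: (2,32.5)→(5,7.5)  cross = 2·7.5 − 5·32.5 = -147.5000; (r_i+r_j)·cross = 7·-147.5000 = -1032.5000
edge 1: (5,7.5)→(16,4)  cross = 5·4 − 16·7.5 = -100.0000; (r_i+r_j)·cross = 21·-100.0000 = -2100.0000
edge 2: (16,4)→(18,11.5)  cross = 16·11.5 − 18·4 = 112.0000; (r_i+r_j)·cross = 34·112.0000 = 3808.0000
edge 3: (18,11.5)→(19,16)  cross = 18·16 − 19·11.5 = 69.5000; (r_i+r_j)·cross = 37·69.5000 = 2571.5000
edge 4: (19,16)→(18.5,23)  cross = 19·23 − 18.5·16 = 141.0000; (r_i+r_j)·cross = 37.5·141.0000 = 5287.5000
edge 5: (18.5,23)→(17.5,29)  cross = 18.5·29 − 17.5·23 = 134.0000; (r_i+r_j)·cross = 36·134.0000 = 4824.0000
edge 6: (17.5,29)→(2,32.5)  cross = 17.5·32.5 − 2·29 = 510.7500; (r_i+r_j)·cross = 19.5·510.7500 = 9959.6250
Σcross = 719.7500 → A = |Σcross|/2 = 359.8750 mm²
Σ(r_i+r_j)·cross = 23318.1250 → first moment M = |Σ|/6 = 3886.3542
R_c = M/A = 3886.3542/359.8750 = 10.7992 mm
θ = 236° = 4.118977 rad
V = θ·R_c·A = 4.118977·10.7992·359.8750 = 16007.804 mm³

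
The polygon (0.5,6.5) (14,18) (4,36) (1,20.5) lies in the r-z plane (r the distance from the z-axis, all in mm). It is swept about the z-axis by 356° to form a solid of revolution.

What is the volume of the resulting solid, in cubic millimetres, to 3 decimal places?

Volume = 7053.601 mm³

Profile (r,z), 4 vertices: (0.5,6.5) (14,18) (4,36) (1,20.5)
edge 0: (0.5,6.5)→(14,18)  cross = 0.5·18 − 14·6.5 = -82.0000; (r_i+r_j)·cross = 14.5·-82.0000 = -1189.0000
edge 1: (14,18)→(4,36)  cross = 14·36 − 4·18 = 432.0000; (r_i+r_j)·cross = 18·432.0000 = 7776.0000
edge 2: (4,36)→(1,20.5)  cross = 4·20.5 − 1·36 = 46.0000; (r_i+r_j)·cross = 5·46.0000 = 230.0000
edge 3: (1,20.5)→(0.5,6.5)  cross = 1·6.5 − 0.5·20.5 = -3.7500; (r_i+r_j)·cross = 1.5·-3.7500 = -5.6250
Σcross = 392.2500 → A = |Σcross|/2 = 196.1250 mm²
Σ(r_i+r_j)·cross = 6811.3750 → first moment M = |Σ|/6 = 1135.2292
R_c = M/A = 1135.2292/196.1250 = 5.7883 mm
θ = 356° = 6.213372 rad
V = θ·R_c·A = 6.213372·5.7883·196.1250 = 7053.601 mm³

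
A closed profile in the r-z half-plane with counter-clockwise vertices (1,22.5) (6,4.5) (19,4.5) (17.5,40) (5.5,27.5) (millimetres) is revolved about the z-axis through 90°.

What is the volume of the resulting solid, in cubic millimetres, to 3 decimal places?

Profile (r,z), 5 vertices: (1,22.5) (6,4.5) (19,4.5) (17.5,40) (5.5,27.5)
edge 0: (1,22.5)→(6,4.5)  cross = 1·4.5 − 6·22.5 = -130.5000; (r_i+r_j)·cross = 7·-130.5000 = -913.5000
edge 1: (6,4.5)→(19,4.5)  cross = 6·4.5 − 19·4.5 = -58.5000; (r_i+r_j)·cross = 25·-58.5000 = -1462.5000
edge 2: (19,4.5)→(17.5,40)  cross = 19·40 − 17.5·4.5 = 681.2500; (r_i+r_j)·cross = 36.5·681.2500 = 24865.6250
edge 3: (17.5,40)→(5.5,27.5)  cross = 17.5·27.5 − 5.5·40 = 261.2500; (r_i+r_j)·cross = 23·261.2500 = 6008.7500
edge 4: (5.5,27.5)→(1,22.5)  cross = 5.5·22.5 − 1·27.5 = 96.2500; (r_i+r_j)·cross = 6.5·96.2500 = 625.6250
Σcross = 849.7500 → A = |Σcross|/2 = 424.8750 mm²
Σ(r_i+r_j)·cross = 29124.0000 → first moment M = |Σ|/6 = 4854.0000
R_c = M/A = 4854.0000/424.8750 = 11.4245 mm
θ = 90° = 1.570796 rad
V = θ·R_c·A = 1.570796·11.4245·424.8750 = 7624.645 mm³

Volume = 7624.645 mm³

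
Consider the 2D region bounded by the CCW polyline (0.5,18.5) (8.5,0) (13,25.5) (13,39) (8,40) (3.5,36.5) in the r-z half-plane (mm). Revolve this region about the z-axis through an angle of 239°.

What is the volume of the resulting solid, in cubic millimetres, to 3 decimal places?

Volume = 9809.507 mm³

Profile (r,z), 6 vertices: (0.5,18.5) (8.5,0) (13,25.5) (13,39) (8,40) (3.5,36.5)
edge 0: (0.5,18.5)→(8.5,0)  cross = 0.5·0 − 8.5·18.5 = -157.2500; (r_i+r_j)·cross = 9·-157.2500 = -1415.2500
edge 1: (8.5,0)→(13,25.5)  cross = 8.5·25.5 − 13·0 = 216.7500; (r_i+r_j)·cross = 21.5·216.7500 = 4660.1250
edge 2: (13,25.5)→(13,39)  cross = 13·39 − 13·25.5 = 175.5000; (r_i+r_j)·cross = 26·175.5000 = 4563.0000
edge 3: (13,39)→(8,40)  cross = 13·40 − 8·39 = 208.0000; (r_i+r_j)·cross = 21·208.0000 = 4368.0000
edge 4: (8,40)→(3.5,36.5)  cross = 8·36.5 − 3.5·40 = 152.0000; (r_i+r_j)·cross = 11.5·152.0000 = 1748.0000
edge 5: (3.5,36.5)→(0.5,18.5)  cross = 3.5·18.5 − 0.5·36.5 = 46.5000; (r_i+r_j)·cross = 4·46.5000 = 186.0000
Σcross = 641.5000 → A = |Σcross|/2 = 320.7500 mm²
Σ(r_i+r_j)·cross = 14109.8750 → first moment M = |Σ|/6 = 2351.6458
R_c = M/A = 2351.6458/320.7500 = 7.3317 mm
θ = 239° = 4.171337 rad
V = θ·R_c·A = 4.171337·7.3317·320.7500 = 9809.507 mm³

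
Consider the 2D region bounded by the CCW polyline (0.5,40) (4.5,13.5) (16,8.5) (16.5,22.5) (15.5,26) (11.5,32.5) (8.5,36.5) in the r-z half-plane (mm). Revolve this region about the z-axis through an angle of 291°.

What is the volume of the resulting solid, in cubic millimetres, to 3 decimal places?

Profile (r,z), 7 vertices: (0.5,40) (4.5,13.5) (16,8.5) (16.5,22.5) (15.5,26) (11.5,32.5) (8.5,36.5)
edge 0: (0.5,40)→(4.5,13.5)  cross = 0.5·13.5 − 4.5·40 = -173.2500; (r_i+r_j)·cross = 5·-173.2500 = -866.2500
edge 1: (4.5,13.5)→(16,8.5)  cross = 4.5·8.5 − 16·13.5 = -177.7500; (r_i+r_j)·cross = 20.5·-177.7500 = -3643.8750
edge 2: (16,8.5)→(16.5,22.5)  cross = 16·22.5 − 16.5·8.5 = 219.7500; (r_i+r_j)·cross = 32.5·219.7500 = 7141.8750
edge 3: (16.5,22.5)→(15.5,26)  cross = 16.5·26 − 15.5·22.5 = 80.2500; (r_i+r_j)·cross = 32·80.2500 = 2568.0000
edge 4: (15.5,26)→(11.5,32.5)  cross = 15.5·32.5 − 11.5·26 = 204.7500; (r_i+r_j)·cross = 27·204.7500 = 5528.2500
edge 5: (11.5,32.5)→(8.5,36.5)  cross = 11.5·36.5 − 8.5·32.5 = 143.5000; (r_i+r_j)·cross = 20·143.5000 = 2870.0000
edge 6: (8.5,36.5)→(0.5,40)  cross = 8.5·40 − 0.5·36.5 = 321.7500; (r_i+r_j)·cross = 9·321.7500 = 2895.7500
Σcross = 619.0000 → A = |Σcross|/2 = 309.5000 mm²
Σ(r_i+r_j)·cross = 16493.7500 → first moment M = |Σ|/6 = 2748.9583
R_c = M/A = 2748.9583/309.5000 = 8.8819 mm
θ = 291° = 5.078908 rad
V = θ·R_c·A = 5.078908·8.8819·309.5000 = 13961.707 mm³

Volume = 13961.707 mm³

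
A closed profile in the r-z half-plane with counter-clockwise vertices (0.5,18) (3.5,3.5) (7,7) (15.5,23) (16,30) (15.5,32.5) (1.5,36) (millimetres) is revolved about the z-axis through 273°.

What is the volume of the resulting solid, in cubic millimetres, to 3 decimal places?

Profile (r,z), 7 vertices: (0.5,18) (3.5,3.5) (7,7) (15.5,23) (16,30) (15.5,32.5) (1.5,36)
edge 0: (0.5,18)→(3.5,3.5)  cross = 0.5·3.5 − 3.5·18 = -61.2500; (r_i+r_j)·cross = 4·-61.2500 = -245.0000
edge 1: (3.5,3.5)→(7,7)  cross = 3.5·7 − 7·3.5 = 0.0000; (r_i+r_j)·cross = 10.5·0.0000 = 0.0000
edge 2: (7,7)→(15.5,23)  cross = 7·23 − 15.5·7 = 52.5000; (r_i+r_j)·cross = 22.5·52.5000 = 1181.2500
edge 3: (15.5,23)→(16,30)  cross = 15.5·30 − 16·23 = 97.0000; (r_i+r_j)·cross = 31.5·97.0000 = 3055.5000
edge 4: (16,30)→(15.5,32.5)  cross = 16·32.5 − 15.5·30 = 55.0000; (r_i+r_j)·cross = 31.5·55.0000 = 1732.5000
edge 5: (15.5,32.5)→(1.5,36)  cross = 15.5·36 − 1.5·32.5 = 509.2500; (r_i+r_j)·cross = 17·509.2500 = 8657.2500
edge 6: (1.5,36)→(0.5,18)  cross = 1.5·18 − 0.5·36 = 9.0000; (r_i+r_j)·cross = 2·9.0000 = 18.0000
Σcross = 661.5000 → A = |Σcross|/2 = 330.7500 mm²
Σ(r_i+r_j)·cross = 14399.5000 → first moment M = |Σ|/6 = 2399.9167
R_c = M/A = 2399.9167/330.7500 = 7.2560 mm
θ = 273° = 4.764749 rad
V = θ·R_c·A = 4.764749·7.2560·330.7500 = 11435.000 mm³

Volume = 11435.000 mm³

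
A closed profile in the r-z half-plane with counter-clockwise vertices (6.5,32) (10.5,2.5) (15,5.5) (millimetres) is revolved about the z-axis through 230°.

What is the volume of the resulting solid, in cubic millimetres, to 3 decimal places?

Volume = 3099.007 mm³

Profile (r,z), 3 vertices: (6.5,32) (10.5,2.5) (15,5.5)
edge 0: (6.5,32)→(10.5,2.5)  cross = 6.5·2.5 − 10.5·32 = -319.7500; (r_i+r_j)·cross = 17·-319.7500 = -5435.7500
edge 1: (10.5,2.5)→(15,5.5)  cross = 10.5·5.5 − 15·2.5 = 20.2500; (r_i+r_j)·cross = 25.5·20.2500 = 516.3750
edge 2: (15,5.5)→(6.5,32)  cross = 15·32 − 6.5·5.5 = 444.2500; (r_i+r_j)·cross = 21.5·444.2500 = 9551.3750
Σcross = 144.7500 → A = |Σcross|/2 = 72.3750 mm²
Σ(r_i+r_j)·cross = 4632.0000 → first moment M = |Σ|/6 = 772.0000
R_c = M/A = 772.0000/72.3750 = 10.6667 mm
θ = 230° = 4.014257 rad
V = θ·R_c·A = 4.014257·10.6667·72.3750 = 3099.007 mm³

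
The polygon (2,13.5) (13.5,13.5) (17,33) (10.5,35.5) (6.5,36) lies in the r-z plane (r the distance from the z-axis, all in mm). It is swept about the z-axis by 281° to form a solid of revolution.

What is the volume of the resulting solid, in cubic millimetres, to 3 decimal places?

Volume = 11350.563 mm³

Profile (r,z), 5 vertices: (2,13.5) (13.5,13.5) (17,33) (10.5,35.5) (6.5,36)
edge 0: (2,13.5)→(13.5,13.5)  cross = 2·13.5 − 13.5·13.5 = -155.2500; (r_i+r_j)·cross = 15.5·-155.2500 = -2406.3750
edge 1: (13.5,13.5)→(17,33)  cross = 13.5·33 − 17·13.5 = 216.0000; (r_i+r_j)·cross = 30.5·216.0000 = 6588.0000
edge 2: (17,33)→(10.5,35.5)  cross = 17·35.5 − 10.5·33 = 257.0000; (r_i+r_j)·cross = 27.5·257.0000 = 7067.5000
edge 3: (10.5,35.5)→(6.5,36)  cross = 10.5·36 − 6.5·35.5 = 147.2500; (r_i+r_j)·cross = 17·147.2500 = 2503.2500
edge 4: (6.5,36)→(2,13.5)  cross = 6.5·13.5 − 2·36 = 15.7500; (r_i+r_j)·cross = 8.5·15.7500 = 133.8750
Σcross = 480.7500 → A = |Σcross|/2 = 240.3750 mm²
Σ(r_i+r_j)·cross = 13886.2500 → first moment M = |Σ|/6 = 2314.3750
R_c = M/A = 2314.3750/240.3750 = 9.6282 mm
θ = 281° = 4.904375 rad
V = θ·R_c·A = 4.904375·9.6282·240.3750 = 11350.563 mm³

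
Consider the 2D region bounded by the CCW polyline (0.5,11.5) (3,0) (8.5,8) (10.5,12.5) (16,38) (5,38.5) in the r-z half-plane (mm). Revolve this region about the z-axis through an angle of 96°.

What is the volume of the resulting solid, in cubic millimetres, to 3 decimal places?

Profile (r,z), 6 vertices: (0.5,11.5) (3,0) (8.5,8) (10.5,12.5) (16,38) (5,38.5)
edge 0: (0.5,11.5)→(3,0)  cross = 0.5·0 − 3·11.5 = -34.5000; (r_i+r_j)·cross = 3.5·-34.5000 = -120.7500
edge 1: (3,0)→(8.5,8)  cross = 3·8 − 8.5·0 = 24.0000; (r_i+r_j)·cross = 11.5·24.0000 = 276.0000
edge 2: (8.5,8)→(10.5,12.5)  cross = 8.5·12.5 − 10.5·8 = 22.2500; (r_i+r_j)·cross = 19·22.2500 = 422.7500
edge 3: (10.5,12.5)→(16,38)  cross = 10.5·38 − 16·12.5 = 199.0000; (r_i+r_j)·cross = 26.5·199.0000 = 5273.5000
edge 4: (16,38)→(5,38.5)  cross = 16·38.5 − 5·38 = 426.0000; (r_i+r_j)·cross = 21·426.0000 = 8946.0000
edge 5: (5,38.5)→(0.5,11.5)  cross = 5·11.5 − 0.5·38.5 = 38.2500; (r_i+r_j)·cross = 5.5·38.2500 = 210.3750
Σcross = 675.0000 → A = |Σcross|/2 = 337.5000 mm²
Σ(r_i+r_j)·cross = 15007.8750 → first moment M = |Σ|/6 = 2501.3125
R_c = M/A = 2501.3125/337.5000 = 7.4113 mm
θ = 96° = 1.675516 rad
V = θ·R_c·A = 1.675516·7.4113·337.5000 = 4190.989 mm³

Volume = 4190.989 mm³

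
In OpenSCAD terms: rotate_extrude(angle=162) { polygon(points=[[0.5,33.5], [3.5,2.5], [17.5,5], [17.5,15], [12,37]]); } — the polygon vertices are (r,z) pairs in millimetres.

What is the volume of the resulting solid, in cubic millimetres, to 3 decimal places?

Volume = 11165.888 mm³

Profile (r,z), 5 vertices: (0.5,33.5) (3.5,2.5) (17.5,5) (17.5,15) (12,37)
edge 0: (0.5,33.5)→(3.5,2.5)  cross = 0.5·2.5 − 3.5·33.5 = -116.0000; (r_i+r_j)·cross = 4·-116.0000 = -464.0000
edge 1: (3.5,2.5)→(17.5,5)  cross = 3.5·5 − 17.5·2.5 = -26.2500; (r_i+r_j)·cross = 21·-26.2500 = -551.2500
edge 2: (17.5,5)→(17.5,15)  cross = 17.5·15 − 17.5·5 = 175.0000; (r_i+r_j)·cross = 35·175.0000 = 6125.0000
edge 3: (17.5,15)→(12,37)  cross = 17.5·37 − 12·15 = 467.5000; (r_i+r_j)·cross = 29.5·467.5000 = 13791.2500
edge 4: (12,37)→(0.5,33.5)  cross = 12·33.5 − 0.5·37 = 383.5000; (r_i+r_j)·cross = 12.5·383.5000 = 4793.7500
Σcross = 883.7500 → A = |Σcross|/2 = 441.8750 mm²
Σ(r_i+r_j)·cross = 23694.7500 → first moment M = |Σ|/6 = 3949.1250
R_c = M/A = 3949.1250/441.8750 = 8.9372 mm
θ = 162° = 2.827433 rad
V = θ·R_c·A = 2.827433·8.9372·441.8750 = 11165.888 mm³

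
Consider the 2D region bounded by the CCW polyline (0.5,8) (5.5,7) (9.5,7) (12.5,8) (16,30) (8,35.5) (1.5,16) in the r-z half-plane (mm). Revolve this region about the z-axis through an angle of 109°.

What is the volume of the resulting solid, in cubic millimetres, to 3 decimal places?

Profile (r,z), 7 vertices: (0.5,8) (5.5,7) (9.5,7) (12.5,8) (16,30) (8,35.5) (1.5,16)
edge 0: (0.5,8)→(5.5,7)  cross = 0.5·7 − 5.5·8 = -40.5000; (r_i+r_j)·cross = 6·-40.5000 = -243.0000
edge 1: (5.5,7)→(9.5,7)  cross = 5.5·7 − 9.5·7 = -28.0000; (r_i+r_j)·cross = 15·-28.0000 = -420.0000
edge 2: (9.5,7)→(12.5,8)  cross = 9.5·8 − 12.5·7 = -11.5000; (r_i+r_j)·cross = 22·-11.5000 = -253.0000
edge 3: (12.5,8)→(16,30)  cross = 12.5·30 − 16·8 = 247.0000; (r_i+r_j)·cross = 28.5·247.0000 = 7039.5000
edge 4: (16,30)→(8,35.5)  cross = 16·35.5 − 8·30 = 328.0000; (r_i+r_j)·cross = 24·328.0000 = 7872.0000
edge 5: (8,35.5)→(1.5,16)  cross = 8·16 − 1.5·35.5 = 74.7500; (r_i+r_j)·cross = 9.5·74.7500 = 710.1250
edge 6: (1.5,16)→(0.5,8)  cross = 1.5·8 − 0.5·16 = 4.0000; (r_i+r_j)·cross = 2·4.0000 = 8.0000
Σcross = 573.7500 → A = |Σcross|/2 = 286.8750 mm²
Σ(r_i+r_j)·cross = 14713.6250 → first moment M = |Σ|/6 = 2452.2708
R_c = M/A = 2452.2708/286.8750 = 8.5482 mm
θ = 109° = 1.902409 rad
V = θ·R_c·A = 1.902409·8.5482·286.8750 = 4665.222 mm³

Volume = 4665.222 mm³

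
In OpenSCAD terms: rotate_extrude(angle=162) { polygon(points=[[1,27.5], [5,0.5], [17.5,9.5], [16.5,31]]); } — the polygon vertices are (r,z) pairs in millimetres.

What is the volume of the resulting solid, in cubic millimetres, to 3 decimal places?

Profile (r,z), 4 vertices: (1,27.5) (5,0.5) (17.5,9.5) (16.5,31)
edge 0: (1,27.5)→(5,0.5)  cross = 1·0.5 − 5·27.5 = -137.0000; (r_i+r_j)·cross = 6·-137.0000 = -822.0000
edge 1: (5,0.5)→(17.5,9.5)  cross = 5·9.5 − 17.5·0.5 = 38.7500; (r_i+r_j)·cross = 22.5·38.7500 = 871.8750
edge 2: (17.5,9.5)→(16.5,31)  cross = 17.5·31 − 16.5·9.5 = 385.7500; (r_i+r_j)·cross = 34·385.7500 = 13115.5000
edge 3: (16.5,31)→(1,27.5)  cross = 16.5·27.5 − 1·31 = 422.7500; (r_i+r_j)·cross = 17.5·422.7500 = 7398.1250
Σcross = 710.2500 → A = |Σcross|/2 = 355.1250 mm²
Σ(r_i+r_j)·cross = 20563.5000 → first moment M = |Σ|/6 = 3427.2500
R_c = M/A = 3427.2500/355.1250 = 9.6508 mm
θ = 162° = 2.827433 rad
V = θ·R_c·A = 2.827433·9.6508·355.1250 = 9690.321 mm³

Volume = 9690.321 mm³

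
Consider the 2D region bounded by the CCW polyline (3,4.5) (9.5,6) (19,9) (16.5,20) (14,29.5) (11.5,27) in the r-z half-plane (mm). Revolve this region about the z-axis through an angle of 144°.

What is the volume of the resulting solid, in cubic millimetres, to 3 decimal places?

Profile (r,z), 6 vertices: (3,4.5) (9.5,6) (19,9) (16.5,20) (14,29.5) (11.5,27)
edge 0: (3,4.5)→(9.5,6)  cross = 3·6 − 9.5·4.5 = -24.7500; (r_i+r_j)·cross = 12.5·-24.7500 = -309.3750
edge 1: (9.5,6)→(19,9)  cross = 9.5·9 − 19·6 = -28.5000; (r_i+r_j)·cross = 28.5·-28.5000 = -812.2500
edge 2: (19,9)→(16.5,20)  cross = 19·20 − 16.5·9 = 231.5000; (r_i+r_j)·cross = 35.5·231.5000 = 8218.2500
edge 3: (16.5,20)→(14,29.5)  cross = 16.5·29.5 − 14·20 = 206.7500; (r_i+r_j)·cross = 30.5·206.7500 = 6305.8750
edge 4: (14,29.5)→(11.5,27)  cross = 14·27 − 11.5·29.5 = 38.7500; (r_i+r_j)·cross = 25.5·38.7500 = 988.1250
edge 5: (11.5,27)→(3,4.5)  cross = 11.5·4.5 − 3·27 = -29.2500; (r_i+r_j)·cross = 14.5·-29.2500 = -424.1250
Σcross = 394.5000 → A = |Σcross|/2 = 197.2500 mm²
Σ(r_i+r_j)·cross = 13966.5000 → first moment M = |Σ|/6 = 2327.7500
R_c = M/A = 2327.7500/197.2500 = 11.8010 mm
θ = 144° = 2.513274 rad
V = θ·R_c·A = 2.513274·11.8010·197.2500 = 5850.274 mm³

Volume = 5850.274 mm³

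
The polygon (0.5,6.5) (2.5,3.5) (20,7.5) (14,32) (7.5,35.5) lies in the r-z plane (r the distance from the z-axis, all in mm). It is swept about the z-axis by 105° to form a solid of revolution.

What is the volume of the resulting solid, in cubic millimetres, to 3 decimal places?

Profile (r,z), 5 vertices: (0.5,6.5) (2.5,3.5) (20,7.5) (14,32) (7.5,35.5)
edge 0: (0.5,6.5)→(2.5,3.5)  cross = 0.5·3.5 − 2.5·6.5 = -14.5000; (r_i+r_j)·cross = 3·-14.5000 = -43.5000
edge 1: (2.5,3.5)→(20,7.5)  cross = 2.5·7.5 − 20·3.5 = -51.2500; (r_i+r_j)·cross = 22.5·-51.2500 = -1153.1250
edge 2: (20,7.5)→(14,32)  cross = 20·32 − 14·7.5 = 535.0000; (r_i+r_j)·cross = 34·535.0000 = 18190.0000
edge 3: (14,32)→(7.5,35.5)  cross = 14·35.5 − 7.5·32 = 257.0000; (r_i+r_j)·cross = 21.5·257.0000 = 5525.5000
edge 4: (7.5,35.5)→(0.5,6.5)  cross = 7.5·6.5 − 0.5·35.5 = 31.0000; (r_i+r_j)·cross = 8·31.0000 = 248.0000
Σcross = 757.2500 → A = |Σcross|/2 = 378.6250 mm²
Σ(r_i+r_j)·cross = 22766.8750 → first moment M = |Σ|/6 = 3794.4792
R_c = M/A = 3794.4792/378.6250 = 10.0217 mm
θ = 105° = 1.832596 rad
V = θ·R_c·A = 1.832596·10.0217·378.6250 = 6953.746 mm³

Volume = 6953.746 mm³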